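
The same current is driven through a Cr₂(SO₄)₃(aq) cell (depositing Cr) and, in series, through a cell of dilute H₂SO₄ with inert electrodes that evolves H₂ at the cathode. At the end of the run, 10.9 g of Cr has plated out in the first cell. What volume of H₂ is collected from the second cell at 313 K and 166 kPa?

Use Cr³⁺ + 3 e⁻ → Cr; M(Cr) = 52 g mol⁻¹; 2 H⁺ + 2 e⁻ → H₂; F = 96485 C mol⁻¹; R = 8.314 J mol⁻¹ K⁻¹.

n(Cr) = 10.9 / 52 = 0.2096 mol, so n(e⁻) = 3 × 0.2096 = 0.6288 mol.
The cells are in series, so the same 0.6288 mol of electrons passes through the second cell.
2 H⁺ + 2 e⁻ → H₂ — 2 mol e⁻ per mol H₂, so n(H₂) = 0.6288/2 = 0.3144 mol.
V = nRT/P = (0.3144 × 8.314 × 313) / (166 × 10³) = 0.00493 m³ = 4.93 L.

4.93 L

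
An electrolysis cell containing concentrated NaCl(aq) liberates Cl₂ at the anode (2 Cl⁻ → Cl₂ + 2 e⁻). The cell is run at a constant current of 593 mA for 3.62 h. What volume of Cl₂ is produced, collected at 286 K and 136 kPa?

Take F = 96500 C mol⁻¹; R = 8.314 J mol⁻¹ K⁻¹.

0.700 L

Q = I·t = 0.5930 A × 13032 s = 7728 C.
n(e⁻) = Q/F = 7728 / 96500 = 0.08008 mol.
2 electrons are transferred per Cl₂ molecule, so n(Cl₂) = 0.08008 / 2 = 0.04004 mol.
V = nRT/P = (0.04004 × 8.314 × 286) / (136 × 10³ Pa) = 7.00 × 10⁻⁴ m³ = 0.700 L.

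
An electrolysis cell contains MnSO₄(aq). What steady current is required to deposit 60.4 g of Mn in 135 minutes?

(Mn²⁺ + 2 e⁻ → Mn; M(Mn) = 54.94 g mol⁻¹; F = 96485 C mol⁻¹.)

26.2 A

n(Mn) = 60.4 / 54.94 = 1.099 mol.
n(e⁻) = 2 × 1.099 = 2.199 mol.
Q = n(e⁻)·F = 2.199 × 96485 = 212100 C.
I = Q/t = 212100 / 8100.0 s = 26.2 A.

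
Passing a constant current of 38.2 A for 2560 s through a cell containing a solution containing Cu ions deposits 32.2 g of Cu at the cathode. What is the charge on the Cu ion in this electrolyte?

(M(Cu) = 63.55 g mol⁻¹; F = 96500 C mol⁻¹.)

Q = I·t = 38.20 A × 2560.0 s = 97790 C, so n(e⁻) = 97790/96500 = 1.013 mol.
n(Cu) deposited = 32.2 / 63.55 = 0.5067 mol.
Electrons per atom = n(e⁻)/n(Cu) = 1.013 / 0.5067 = 2.00 ≈ 2, so the ion is Cu²⁺.

+2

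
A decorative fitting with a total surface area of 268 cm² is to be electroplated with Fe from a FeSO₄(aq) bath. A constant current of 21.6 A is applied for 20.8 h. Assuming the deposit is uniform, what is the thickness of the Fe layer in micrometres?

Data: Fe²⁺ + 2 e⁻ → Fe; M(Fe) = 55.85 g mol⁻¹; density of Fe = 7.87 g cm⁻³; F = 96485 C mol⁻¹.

2220 μm

Q = I·t = 21.60 × 74880 = 1617000 C; n(e⁻) = 16.76 mol.
n(Fe) = n(e⁻)/2 = 8.382 mol, so m = 8.382 × 55.85 = 468.1 g.
Volume = m/ρ = 468.1 / 7.87 = 59.48 cm³.
Thickness = V/A = 59.48 / 268 = 0.222 cm = 2220 μm.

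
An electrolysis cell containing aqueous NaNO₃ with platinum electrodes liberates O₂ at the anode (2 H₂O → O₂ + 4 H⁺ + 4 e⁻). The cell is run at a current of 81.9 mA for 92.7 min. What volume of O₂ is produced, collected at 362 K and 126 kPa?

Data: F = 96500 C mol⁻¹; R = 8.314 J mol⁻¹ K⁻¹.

Q = I·t = 0.08190 A × 5562.0 s = 455.5 C.
n(e⁻) = Q/F = 455.5 / 96500 = 0.004720 mol.
4 electrons are transferred per O₂ molecule, so n(O₂) = 0.004720 / 4 = 0.001180 mol.
V = nRT/P = (0.001180 × 8.314 × 362) / (126 × 10³ Pa) = 2.82 × 10⁻⁵ m³ = 0.0282 L.

0.0282 L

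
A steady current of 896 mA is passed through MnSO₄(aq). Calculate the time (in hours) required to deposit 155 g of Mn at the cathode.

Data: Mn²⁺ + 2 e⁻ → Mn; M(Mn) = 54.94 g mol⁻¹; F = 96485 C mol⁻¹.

n(Mn) = m/M = 155 / 54.94 = 2.821 mol.
Each Mn atom requires 2 electrons, so n(e⁻) = 2 × 2.821 = 5.643 mol.
Q = n(e⁻)·F = 5.643 × 96485 = 544400 C.
t = Q/I = 544400 / 0.8960 A = 607600 s = 169 h.

169 h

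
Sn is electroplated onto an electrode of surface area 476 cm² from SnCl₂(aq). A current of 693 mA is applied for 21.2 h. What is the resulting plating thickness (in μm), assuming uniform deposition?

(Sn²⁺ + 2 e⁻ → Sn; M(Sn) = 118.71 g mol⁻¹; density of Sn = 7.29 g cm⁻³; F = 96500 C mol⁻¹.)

Q = I·t = 0.6930 × 76320 = 52890 C; n(e⁻) = 0.5481 mol.
n(Sn) = n(e⁻)/2 = 0.2740 mol, so m = 0.2740 × 118.71 = 32.53 g.
Volume = m/ρ = 32.53 / 7.29 = 4.462 cm³.
Thickness = V/A = 4.462 / 476 = 0.00937 cm = 93.7 μm.

93.7 μm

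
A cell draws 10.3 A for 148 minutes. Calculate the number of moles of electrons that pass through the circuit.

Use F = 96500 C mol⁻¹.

0.948 mol

Q = I·t = 10.30 A × 8880.0 s = 91460 C.
n(e⁻) = Q/F = 91460 / 96500 = 0.948 mol.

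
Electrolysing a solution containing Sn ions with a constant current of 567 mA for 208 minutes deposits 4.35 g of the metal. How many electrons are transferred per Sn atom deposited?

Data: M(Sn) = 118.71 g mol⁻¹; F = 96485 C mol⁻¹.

Q = I·t = 0.5670 A × 12480 s = 7076 C, so n(e⁻) = 7076/96485 = 0.07334 mol.
n(Sn) deposited = 4.35 / 118.71 = 0.03664 mol.
Electrons per atom = n(e⁻)/n(Sn) = 0.07334 / 0.03664 = 2.00 ≈ 2, so the ion is Sn²⁺.

2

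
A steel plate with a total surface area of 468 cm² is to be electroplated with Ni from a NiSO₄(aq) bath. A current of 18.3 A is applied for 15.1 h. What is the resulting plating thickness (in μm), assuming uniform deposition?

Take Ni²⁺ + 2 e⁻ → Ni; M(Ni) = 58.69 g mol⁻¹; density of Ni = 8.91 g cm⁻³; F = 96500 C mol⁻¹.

Q = I·t = 18.30 × 54360 = 994800 C; n(e⁻) = 10.31 mol.
n(Ni) = n(e⁻)/2 = 5.154 mol, so m = 5.154 × 58.69 = 302.5 g.
Volume = m/ρ = 302.5 / 8.91 = 33.95 cm³.
Thickness = V/A = 33.95 / 468 = 0.0725 cm = 725 μm.

725 μm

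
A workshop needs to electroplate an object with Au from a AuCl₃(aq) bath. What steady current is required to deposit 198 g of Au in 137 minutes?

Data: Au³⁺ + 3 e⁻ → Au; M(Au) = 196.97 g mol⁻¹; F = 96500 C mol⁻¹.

35.4 A

n(Au) = 198 / 196.97 = 1.005 mol.
n(e⁻) = 3 × 1.005 = 3.016 mol.
Q = n(e⁻)·F = 3.016 × 96500 = 291000 C.
I = Q/t = 291000 / 8220.0 s = 35.4 A.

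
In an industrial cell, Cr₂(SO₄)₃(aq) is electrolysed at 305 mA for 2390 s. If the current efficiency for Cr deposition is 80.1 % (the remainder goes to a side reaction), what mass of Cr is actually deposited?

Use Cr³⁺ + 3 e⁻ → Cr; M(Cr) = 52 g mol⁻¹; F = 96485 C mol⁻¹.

Q = I·t = 0.3050 × 2390.0 = 728.9 C.
n(e⁻) = 728.9/96485 = 0.007555 mol; theoretically n(Cr) = 0.007555/3 = 0.002518 mol, m_theo = 0.1310 g.
At 80.1 % efficiency, m_actual = 0.801 × 0.1310 = 0.105 g.

0.105 g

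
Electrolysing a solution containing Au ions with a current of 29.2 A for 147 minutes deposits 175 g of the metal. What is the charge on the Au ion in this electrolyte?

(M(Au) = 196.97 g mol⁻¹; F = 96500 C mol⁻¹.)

Q = I·t = 29.20 A × 8820.0 s = 257500 C, so n(e⁻) = 257500/96500 = 2.669 mol.
n(Au) deposited = 175 / 196.97 = 0.8885 mol.
Electrons per atom = n(e⁻)/n(Au) = 2.669 / 0.8885 = 3.00 ≈ 3, so the ion is Au³⁺.

+3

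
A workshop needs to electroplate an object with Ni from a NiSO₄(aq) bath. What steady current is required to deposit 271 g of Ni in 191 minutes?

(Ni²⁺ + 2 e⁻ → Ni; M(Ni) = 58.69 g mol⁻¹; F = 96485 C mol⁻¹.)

77.8 A

n(Ni) = 271 / 58.69 = 4.617 mol.
n(e⁻) = 2 × 4.617 = 9.235 mol.
Q = n(e⁻)·F = 9.235 × 96485 = 891000 C.
I = Q/t = 891000 / 11460 s = 77.8 A.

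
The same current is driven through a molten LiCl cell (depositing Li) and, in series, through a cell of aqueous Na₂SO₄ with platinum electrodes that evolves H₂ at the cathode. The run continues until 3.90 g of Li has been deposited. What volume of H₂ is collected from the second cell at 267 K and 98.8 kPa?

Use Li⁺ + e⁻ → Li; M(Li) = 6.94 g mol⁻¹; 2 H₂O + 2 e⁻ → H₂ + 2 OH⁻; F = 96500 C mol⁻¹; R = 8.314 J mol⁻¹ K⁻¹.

n(Li) = 3.90 / 6.94 = 0.5620 mol, so n(e⁻) = 1 × 0.5620 = 0.5620 mol.
The cells are in series, so the same 0.5620 mol of electrons passes through the second cell.
2 H₂O + 2 e⁻ → H₂ + 2 OH⁻ — 2 mol e⁻ per mol H₂, so n(H₂) = 0.5620/2 = 0.2810 mol.
V = nRT/P = (0.2810 × 8.314 × 267) / (98.8 × 10³) = 0.00631 m³ = 6.31 L.

6.31 L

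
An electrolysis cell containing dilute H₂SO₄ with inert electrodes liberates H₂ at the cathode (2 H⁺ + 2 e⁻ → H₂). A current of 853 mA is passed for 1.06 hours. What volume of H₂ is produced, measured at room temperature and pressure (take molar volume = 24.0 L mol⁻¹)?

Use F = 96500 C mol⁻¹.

Q = I·t = 0.8530 A × 3816.0 s = 3255 C.
n(e⁻) = Q/F = 3255 / 96500 = 0.03373 mol.
2 electrons are transferred per H₂ molecule, so n(H₂) = 0.03373 / 2 = 0.01687 mol.
V = n × V_m = 0.01687 × 24.0 = 0.405 L.

0.405 L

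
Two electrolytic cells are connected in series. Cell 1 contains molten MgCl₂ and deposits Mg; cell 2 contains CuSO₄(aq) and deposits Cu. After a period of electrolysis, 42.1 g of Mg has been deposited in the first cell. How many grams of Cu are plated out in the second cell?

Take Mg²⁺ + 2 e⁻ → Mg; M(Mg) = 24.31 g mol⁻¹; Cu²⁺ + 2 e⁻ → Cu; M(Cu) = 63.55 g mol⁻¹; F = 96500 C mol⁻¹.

110 g

n(Mg) = 42.1 / 24.31 = 1.732 mol.
Since Mg²⁺ + 2 e⁻ → Mg, n(e⁻) passed = 2 × 1.732 = 3.464 mol.
Cells in series carry the same charge, so the same 3.464 mol of electrons passes through cell 2.
Cu²⁺ + 2 e⁻ → Cu, so n(Cu) = 3.464 / 2 = 1.732 mol.
m(Cu) = 1.732 × 63.55 = 110 g.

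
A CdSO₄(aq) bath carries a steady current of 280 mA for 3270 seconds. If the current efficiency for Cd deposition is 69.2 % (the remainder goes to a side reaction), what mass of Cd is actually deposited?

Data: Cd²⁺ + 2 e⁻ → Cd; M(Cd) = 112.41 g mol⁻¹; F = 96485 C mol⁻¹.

0.369 g

Q = I·t = 0.2800 × 3270.0 = 915.6 C.
n(e⁻) = 915.6/96485 = 0.009490 mol; theoretically n(Cd) = 0.009490/2 = 0.004745 mol, m_theo = 0.5334 g.
At 69.2 % efficiency, m_actual = 0.692 × 0.5334 = 0.369 g.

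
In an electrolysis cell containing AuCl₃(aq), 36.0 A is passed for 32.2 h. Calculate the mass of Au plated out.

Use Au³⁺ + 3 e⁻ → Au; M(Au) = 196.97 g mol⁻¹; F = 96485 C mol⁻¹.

Q = I·t = 36.00 A × 115920 s = 4173000 C.
n(e⁻) = Q/F = 4173000 / 96485 = 43.25 mol.
Au³⁺ + 3 e⁻ → Au, so n(Au) = n(e⁻)/3 = 14.42 mol.
m = n·M = 14.42 × 196.97 = 2840 g.

2840 g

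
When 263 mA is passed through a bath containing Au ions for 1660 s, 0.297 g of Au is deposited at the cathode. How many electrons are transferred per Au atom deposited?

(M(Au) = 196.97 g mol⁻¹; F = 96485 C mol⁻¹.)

3

Q = I·t = 0.2630 A × 1660.0 s = 436.6 C, so n(e⁻) = 436.6/96485 = 0.004525 mol.
n(Au) deposited = 0.297 / 196.97 = 0.001508 mol.
Electrons per atom = n(e⁻)/n(Au) = 0.004525 / 0.001508 = 3.00 ≈ 3, so the ion is Au³⁺.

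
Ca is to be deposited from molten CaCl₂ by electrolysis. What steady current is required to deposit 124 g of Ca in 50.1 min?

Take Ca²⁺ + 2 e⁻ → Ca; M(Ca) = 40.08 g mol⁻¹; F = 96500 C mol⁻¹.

199 A

n(Ca) = 124 / 40.08 = 3.094 mol.
n(e⁻) = 2 × 3.094 = 6.188 mol.
Q = n(e⁻)·F = 6.188 × 96500 = 597100 C.
I = Q/t = 597100 / 3006.0 s = 199 A.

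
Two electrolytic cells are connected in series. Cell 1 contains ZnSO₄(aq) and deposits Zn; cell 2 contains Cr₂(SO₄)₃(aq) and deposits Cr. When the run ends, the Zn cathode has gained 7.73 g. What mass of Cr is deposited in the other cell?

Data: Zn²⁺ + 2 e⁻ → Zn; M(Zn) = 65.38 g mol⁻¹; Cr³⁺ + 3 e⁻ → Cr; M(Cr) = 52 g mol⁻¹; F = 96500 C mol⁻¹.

n(Zn) = 7.73 / 65.38 = 0.1182 mol.
Since Zn²⁺ + 2 e⁻ → Zn, n(e⁻) passed = 2 × 0.1182 = 0.2365 mol.
Cells in series carry the same charge, so the same 0.2365 mol of electrons passes through cell 2.
Cr³⁺ + 3 e⁻ → Cr, so n(Cr) = 0.2365 / 3 = 0.07882 mol.
m(Cr) = 0.07882 × 52 = 4.10 g.

4.10 g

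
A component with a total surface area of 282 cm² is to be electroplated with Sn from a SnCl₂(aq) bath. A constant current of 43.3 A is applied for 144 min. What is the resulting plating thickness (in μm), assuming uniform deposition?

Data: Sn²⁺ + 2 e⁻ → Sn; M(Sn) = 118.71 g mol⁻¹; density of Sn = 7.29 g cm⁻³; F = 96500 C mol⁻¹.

1120 μm

Q = I·t = 43.30 × 8640.0 = 374100 C; n(e⁻) = 3.877 mol.
n(Sn) = n(e⁻)/2 = 1.938 mol, so m = 1.938 × 118.71 = 230.1 g.
Volume = m/ρ = 230.1 / 7.29 = 31.56 cm³.
Thickness = V/A = 31.56 / 282 = 0.112 cm = 1120 μm.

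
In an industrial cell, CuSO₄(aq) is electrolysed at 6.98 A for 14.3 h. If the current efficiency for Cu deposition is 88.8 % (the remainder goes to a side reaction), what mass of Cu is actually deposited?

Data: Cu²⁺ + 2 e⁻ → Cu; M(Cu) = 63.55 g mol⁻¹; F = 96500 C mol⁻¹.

Q = I·t = 6.980 × 51480 = 359300 C.
n(e⁻) = 359300/96500 = 3.724 mol; theoretically n(Cu) = 3.724/2 = 1.862 mol, m_theo = 118.3 g.
At 88.8 % efficiency, m_actual = 0.888 × 118.3 = 105 g.

105 g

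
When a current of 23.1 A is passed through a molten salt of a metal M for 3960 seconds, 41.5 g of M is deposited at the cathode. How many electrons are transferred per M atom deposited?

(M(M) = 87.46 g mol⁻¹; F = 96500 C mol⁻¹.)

Q = I·t = 23.10 A × 3960.0 s = 91480 C, so n(e⁻) = 91480/96500 = 0.9479 mol.
n(M) deposited = 41.5 / 87.46 = 0.4745 mol.
Electrons per atom = n(e⁻)/n(M) = 0.9479 / 0.4745 = 2.00 ≈ 2, so the ion is M²⁺.

2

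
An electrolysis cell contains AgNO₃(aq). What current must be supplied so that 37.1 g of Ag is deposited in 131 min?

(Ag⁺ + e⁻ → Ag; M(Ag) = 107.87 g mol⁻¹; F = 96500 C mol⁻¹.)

n(Ag) = 37.1 / 107.87 = 0.3439 mol.
n(e⁻) = 1 × 0.3439 = 0.3439 mol.
Q = n(e⁻)·F = 0.3439 × 96500 = 33190 C.
I = Q/t = 33190 / 7860.0 s = 4.22 A.

4.22 A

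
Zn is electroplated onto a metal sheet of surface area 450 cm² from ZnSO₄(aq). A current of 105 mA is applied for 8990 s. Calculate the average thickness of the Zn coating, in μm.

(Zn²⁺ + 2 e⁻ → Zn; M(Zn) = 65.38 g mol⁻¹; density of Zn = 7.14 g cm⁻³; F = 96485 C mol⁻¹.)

Q = I·t = 0.1050 × 8990.0 = 944.0 C; n(e⁻) = 0.009783 mol.
n(Zn) = n(e⁻)/2 = 0.004892 mol, so m = 0.004892 × 65.38 = 0.3198 g.
Volume = m/ρ = 0.3198 / 7.14 = 0.04479 cm³.
Thickness = V/A = 0.04479 / 450 = 9.95 × 10⁻⁵ cm = 0.995 μm.

0.995 μm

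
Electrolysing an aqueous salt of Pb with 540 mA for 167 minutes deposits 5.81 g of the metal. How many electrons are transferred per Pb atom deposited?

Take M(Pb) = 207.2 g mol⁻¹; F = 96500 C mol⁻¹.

2

Q = I·t = 0.5400 A × 10020 s = 5411 C, so n(e⁻) = 5411/96500 = 0.05607 mol.
n(Pb) deposited = 5.81 / 207.2 = 0.02804 mol.
Electrons per atom = n(e⁻)/n(Pb) = 0.05607 / 0.02804 = 2.00 ≈ 2, so the ion is Pb²⁺.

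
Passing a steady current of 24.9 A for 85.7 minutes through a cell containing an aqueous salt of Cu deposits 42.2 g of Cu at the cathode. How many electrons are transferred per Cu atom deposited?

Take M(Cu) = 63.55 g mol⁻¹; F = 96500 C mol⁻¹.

2

Q = I·t = 24.90 A × 5142.0 s = 128000 C, so n(e⁻) = 128000/96500 = 1.327 mol.
n(Cu) deposited = 42.2 / 63.55 = 0.6640 mol.
Electrons per atom = n(e⁻)/n(Cu) = 1.327 / 0.6640 = 2.00 ≈ 2, so the ion is Cu²⁺.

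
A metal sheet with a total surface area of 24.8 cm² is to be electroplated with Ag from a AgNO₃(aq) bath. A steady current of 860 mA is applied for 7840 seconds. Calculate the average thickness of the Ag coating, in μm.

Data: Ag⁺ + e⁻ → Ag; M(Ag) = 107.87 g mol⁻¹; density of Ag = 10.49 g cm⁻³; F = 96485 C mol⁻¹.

Q = I·t = 0.8600 × 7840.0 = 6742 C; n(e⁻) = 0.06988 mol.
n(Ag) = n(e⁻)/1 = 0.06988 mol, so m = 0.06988 × 107.87 = 7.538 g.
Volume = m/ρ = 7.538 / 10.49 = 0.7186 cm³.
Thickness = V/A = 0.7186 / 24.8 = 0.0290 cm = 290 μm.

290 μm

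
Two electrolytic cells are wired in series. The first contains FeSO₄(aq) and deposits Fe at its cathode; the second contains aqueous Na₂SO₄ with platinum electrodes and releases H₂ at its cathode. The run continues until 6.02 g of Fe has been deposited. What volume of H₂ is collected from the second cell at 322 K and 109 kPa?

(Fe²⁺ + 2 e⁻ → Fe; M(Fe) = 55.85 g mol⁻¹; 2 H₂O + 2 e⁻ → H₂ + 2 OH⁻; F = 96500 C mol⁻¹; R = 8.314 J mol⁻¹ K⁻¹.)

2.65 L

n(Fe) = 6.02 / 55.85 = 0.1078 mol, so n(e⁻) = 2 × 0.1078 = 0.2156 mol.
The cells are in series, so the same 0.2156 mol of electrons passes through the second cell.
2 H₂O + 2 e⁻ → H₂ + 2 OH⁻ — 2 mol e⁻ per mol H₂, so n(H₂) = 0.2156/2 = 0.1078 mol.
V = nRT/P = (0.1078 × 8.314 × 322) / (109 × 10³) = 0.00265 m³ = 2.65 L.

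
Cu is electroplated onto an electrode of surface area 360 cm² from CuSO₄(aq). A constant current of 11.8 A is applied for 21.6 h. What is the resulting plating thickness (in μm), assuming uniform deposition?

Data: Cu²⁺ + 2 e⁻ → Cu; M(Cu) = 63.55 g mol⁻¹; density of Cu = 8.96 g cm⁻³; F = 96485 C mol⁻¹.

Q = I·t = 11.80 × 77760 = 917600 C; n(e⁻) = 9.510 mol.
n(Cu) = n(e⁻)/2 = 4.755 mol, so m = 4.755 × 63.55 = 302.2 g.
Volume = m/ρ = 302.2 / 8.96 = 33.73 cm³.
Thickness = V/A = 33.73 / 360 = 0.0937 cm = 937 μm.

937 μm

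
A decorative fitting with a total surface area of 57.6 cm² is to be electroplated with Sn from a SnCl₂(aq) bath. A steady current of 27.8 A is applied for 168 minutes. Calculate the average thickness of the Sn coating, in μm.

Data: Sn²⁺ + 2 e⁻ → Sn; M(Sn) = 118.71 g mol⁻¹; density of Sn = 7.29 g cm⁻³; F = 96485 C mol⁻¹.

4110 μm

Q = I·t = 27.80 × 10080 = 280200 C; n(e⁻) = 2.904 mol.
n(Sn) = n(e⁻)/2 = 1.452 mol, so m = 1.452 × 118.71 = 172.4 g.
Volume = m/ρ = 172.4 / 7.29 = 23.65 cm³.
Thickness = V/A = 23.65 / 57.6 = 0.411 cm = 4110 μm.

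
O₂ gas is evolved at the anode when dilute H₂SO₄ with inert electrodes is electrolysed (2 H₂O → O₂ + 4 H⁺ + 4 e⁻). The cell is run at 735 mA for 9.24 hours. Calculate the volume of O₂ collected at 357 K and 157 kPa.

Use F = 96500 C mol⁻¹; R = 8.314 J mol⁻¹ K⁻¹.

1.20 L

Q = I·t = 0.7350 A × 33264 s = 24450 C.
n(e⁻) = Q/F = 24450 / 96500 = 0.2534 mol.
4 electrons are transferred per O₂ molecule, so n(O₂) = 0.2534 / 4 = 0.06334 mol.
V = nRT/P = (0.06334 × 8.314 × 357) / (157 × 10³ Pa) = 0.00120 m³ = 1.20 L.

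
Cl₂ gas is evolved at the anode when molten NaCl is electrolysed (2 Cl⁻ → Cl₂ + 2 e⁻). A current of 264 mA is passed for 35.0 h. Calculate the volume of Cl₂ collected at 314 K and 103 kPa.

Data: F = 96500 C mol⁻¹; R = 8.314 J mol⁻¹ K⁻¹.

4.37 L

Q = I·t = 0.2640 A × 126000 s = 33260 C.
n(e⁻) = Q/F = 33260 / 96500 = 0.3447 mol.
2 electrons are transferred per Cl₂ molecule, so n(Cl₂) = 0.3447 / 2 = 0.1724 mol.
V = nRT/P = (0.1724 × 8.314 × 314) / (103 × 10³ Pa) = 0.00437 m³ = 4.37 L.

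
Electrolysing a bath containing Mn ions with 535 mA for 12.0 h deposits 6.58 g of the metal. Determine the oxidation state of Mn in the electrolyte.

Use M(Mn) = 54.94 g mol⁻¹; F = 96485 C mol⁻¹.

Q = I·t = 0.5350 A × 43200 s = 23110 C, so n(e⁻) = 23110/96485 = 0.2395 mol.
n(Mn) deposited = 6.58 / 54.94 = 0.1198 mol.
Electrons per atom = n(e⁻)/n(Mn) = 0.2395 / 0.1198 = 2.00 ≈ 2, so the ion is Mn²⁺.

+2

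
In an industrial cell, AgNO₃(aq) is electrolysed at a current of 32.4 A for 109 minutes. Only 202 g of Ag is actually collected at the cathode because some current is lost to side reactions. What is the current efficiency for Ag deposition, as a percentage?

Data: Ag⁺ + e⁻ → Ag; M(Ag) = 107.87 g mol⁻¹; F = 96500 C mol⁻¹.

85.3 %

Q = I·t = 32.40 × 6540.0 = 211900 C; n(e⁻) = 211900/96500 = 2.196 mol.
Theoretical n(Ag) = n(e⁻)/1 = 2.196 mol, i.e. m_theo = 2.196 × 107.87 = 236.9 g.
Efficiency = m_actual / m_theo = 202 / 236.9 = 85.3 %.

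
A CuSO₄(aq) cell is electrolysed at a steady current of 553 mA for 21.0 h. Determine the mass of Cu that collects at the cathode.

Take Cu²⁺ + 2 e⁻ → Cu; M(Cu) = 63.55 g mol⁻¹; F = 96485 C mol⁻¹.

13.8 g

Q = I·t = 0.5530 A × 75600 s = 41810 C.
n(e⁻) = Q/F = 41810 / 96485 = 0.4333 mol.
Cu²⁺ + 2 e⁻ → Cu, so n(Cu) = n(e⁻)/2 = 0.2166 mol.
m = n·M = 0.2166 × 63.55 = 13.8 g.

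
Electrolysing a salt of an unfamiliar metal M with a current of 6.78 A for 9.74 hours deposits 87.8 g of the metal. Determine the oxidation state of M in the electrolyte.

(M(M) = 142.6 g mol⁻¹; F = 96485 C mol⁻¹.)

Q = I·t = 6.780 A × 35064 s = 237700 C, so n(e⁻) = 237700/96485 = 2.464 mol.
n(M) deposited = 87.8 / 142.6 = 0.6157 mol.
Electrons per atom = n(e⁻)/n(M) = 2.464 / 0.6157 = 4.00 ≈ 4, so the ion is M⁴⁺.

+4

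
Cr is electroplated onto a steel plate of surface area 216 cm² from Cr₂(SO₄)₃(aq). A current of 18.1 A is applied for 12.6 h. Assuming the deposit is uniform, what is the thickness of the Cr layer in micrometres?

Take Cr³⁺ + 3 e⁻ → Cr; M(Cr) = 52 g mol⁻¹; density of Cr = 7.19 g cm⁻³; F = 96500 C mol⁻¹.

Q = I·t = 18.10 × 45360 = 821000 C; n(e⁻) = 8.508 mol.
n(Cr) = n(e⁻)/3 = 2.836 mol, so m = 2.836 × 52 = 147.5 g.
Volume = m/ρ = 147.5 / 7.19 = 20.51 cm³.
Thickness = V/A = 20.51 / 216 = 0.0950 cm = 950 μm.

950 μm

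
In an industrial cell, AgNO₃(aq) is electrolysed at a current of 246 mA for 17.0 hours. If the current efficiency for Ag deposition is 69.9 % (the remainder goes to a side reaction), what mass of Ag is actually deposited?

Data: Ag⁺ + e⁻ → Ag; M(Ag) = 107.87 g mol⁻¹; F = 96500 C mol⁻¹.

11.8 g

Q = I·t = 0.2460 × 61200 = 15060 C.
n(e⁻) = 15060/96500 = 0.1560 mol; theoretically n(Ag) = 0.1560/1 = 0.1560 mol, m_theo = 16.83 g.
At 69.9 % efficiency, m_actual = 0.699 × 16.83 = 11.8 g.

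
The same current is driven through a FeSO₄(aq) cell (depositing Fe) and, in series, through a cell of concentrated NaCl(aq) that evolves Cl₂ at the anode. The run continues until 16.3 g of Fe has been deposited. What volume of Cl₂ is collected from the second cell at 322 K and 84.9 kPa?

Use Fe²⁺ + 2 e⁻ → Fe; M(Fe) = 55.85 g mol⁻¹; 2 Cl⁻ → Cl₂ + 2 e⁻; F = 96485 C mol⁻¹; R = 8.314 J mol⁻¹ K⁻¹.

9.20 L

n(Fe) = 16.3 / 55.85 = 0.2919 mol, so n(e⁻) = 2 × 0.2919 = 0.5837 mol.
The cells are in series, so the same 0.5837 mol of electrons passes through the second cell.
2 Cl⁻ → Cl₂ + 2 e⁻ — 2 mol e⁻ per mol Cl₂, so n(Cl₂) = 0.5837/2 = 0.2919 mol.
V = nRT/P = (0.2919 × 8.314 × 322) / (84.9 × 10³) = 0.00920 m³ = 9.20 L.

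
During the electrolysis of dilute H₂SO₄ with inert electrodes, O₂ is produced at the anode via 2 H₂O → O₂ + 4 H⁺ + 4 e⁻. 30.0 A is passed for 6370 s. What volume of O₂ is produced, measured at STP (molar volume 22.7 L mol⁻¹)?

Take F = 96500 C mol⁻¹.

Q = I·t = 30.00 A × 6370.0 s = 191100 C.
n(e⁻) = Q/F = 191100 / 96500 = 1.980 mol.
4 electrons are transferred per O₂ molecule, so n(O₂) = 1.980 / 4 = 0.4951 mol.
V = n × V_m = 0.4951 × 22.7 = 11.2 L.

11.2 L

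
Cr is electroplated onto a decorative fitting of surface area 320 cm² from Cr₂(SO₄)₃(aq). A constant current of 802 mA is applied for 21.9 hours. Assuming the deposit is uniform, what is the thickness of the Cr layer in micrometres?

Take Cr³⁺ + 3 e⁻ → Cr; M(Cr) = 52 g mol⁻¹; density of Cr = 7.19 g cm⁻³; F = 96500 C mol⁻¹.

49.4 μm

Q = I·t = 0.8020 × 78840 = 63230 C; n(e⁻) = 0.6552 mol.
n(Cr) = n(e⁻)/3 = 0.2184 mol, so m = 0.2184 × 52 = 11.36 g.
Volume = m/ρ = 11.36 / 7.19 = 1.580 cm³.
Thickness = V/A = 1.580 / 320 = 0.00494 cm = 49.4 μm.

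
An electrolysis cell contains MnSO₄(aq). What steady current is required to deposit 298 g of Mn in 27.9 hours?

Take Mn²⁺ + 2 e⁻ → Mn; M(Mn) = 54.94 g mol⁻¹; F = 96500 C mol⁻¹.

10.4 A

n(Mn) = 298 / 54.94 = 5.424 mol.
n(e⁻) = 2 × 5.424 = 10.85 mol.
Q = n(e⁻)·F = 10.85 × 96500 = 1047000 C.
I = Q/t = 1047000 / 100440 s = 10.4 A.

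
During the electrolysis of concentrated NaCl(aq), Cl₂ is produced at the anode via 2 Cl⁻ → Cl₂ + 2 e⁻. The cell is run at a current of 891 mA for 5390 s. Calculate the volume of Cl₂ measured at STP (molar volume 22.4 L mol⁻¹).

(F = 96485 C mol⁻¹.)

Q = I·t = 0.8910 A × 5390.0 s = 4802 C.
n(e⁻) = Q/F = 4802 / 96485 = 0.04977 mol.
2 electrons are transferred per Cl₂ molecule, so n(Cl₂) = 0.04977 / 2 = 0.02489 mol.
V = n × V_m = 0.02489 × 22.4 = 0.557 L.

0.557 L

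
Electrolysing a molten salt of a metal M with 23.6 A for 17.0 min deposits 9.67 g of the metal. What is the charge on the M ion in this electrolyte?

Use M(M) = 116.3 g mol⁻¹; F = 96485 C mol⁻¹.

Q = I·t = 23.60 A × 1020.0 s = 24070 C, so n(e⁻) = 24070/96485 = 0.2495 mol.
n(M) deposited = 9.67 / 116.3 = 0.08315 mol.
Electrons per atom = n(e⁻)/n(M) = 0.2495 / 0.08315 = 3.00 ≈ 3, so the ion is M³⁺.

+3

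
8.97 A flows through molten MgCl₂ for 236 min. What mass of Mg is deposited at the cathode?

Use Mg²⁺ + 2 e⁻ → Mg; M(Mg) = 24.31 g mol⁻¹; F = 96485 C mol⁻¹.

16.0 g

Q = I·t = 8.970 A × 14160 s = 127000 C.
n(e⁻) = Q/F = 127000 / 96485 = 1.316 mol.
Mg²⁺ + 2 e⁻ → Mg, so n(Mg) = n(e⁻)/2 = 0.6582 mol.
m = n·M = 0.6582 × 24.31 = 16.0 g.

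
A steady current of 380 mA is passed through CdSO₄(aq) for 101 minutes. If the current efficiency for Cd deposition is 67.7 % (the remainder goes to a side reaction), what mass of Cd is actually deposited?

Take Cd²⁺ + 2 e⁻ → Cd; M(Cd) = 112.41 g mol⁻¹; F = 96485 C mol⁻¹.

Q = I·t = 0.3800 × 6060.0 = 2303 C.
n(e⁻) = 2303/96485 = 0.02387 mol; theoretically n(Cd) = 0.02387/2 = 0.01193 mol, m_theo = 1.341 g.
At 67.7 % efficiency, m_actual = 0.677 × 1.341 = 0.908 g.

0.908 g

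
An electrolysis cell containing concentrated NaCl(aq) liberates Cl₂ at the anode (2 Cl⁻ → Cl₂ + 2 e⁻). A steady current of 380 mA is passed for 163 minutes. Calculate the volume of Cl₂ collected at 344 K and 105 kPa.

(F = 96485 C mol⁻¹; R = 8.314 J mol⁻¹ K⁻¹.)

0.525 L

Q = I·t = 0.3800 A × 9780.0 s = 3716 C.
n(e⁻) = Q/F = 3716 / 96485 = 0.03852 mol.
2 electrons are transferred per Cl₂ molecule, so n(Cl₂) = 0.03852 / 2 = 0.01926 mol.
V = nRT/P = (0.01926 × 8.314 × 344) / (105 × 10³ Pa) = 5.25 × 10⁻⁴ m³ = 0.525 L.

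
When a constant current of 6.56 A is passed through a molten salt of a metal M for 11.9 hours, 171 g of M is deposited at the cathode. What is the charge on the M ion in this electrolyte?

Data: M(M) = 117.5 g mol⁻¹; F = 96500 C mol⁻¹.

+2

Q = I·t = 6.560 A × 42840 s = 281000 C, so n(e⁻) = 281000/96500 = 2.912 mol.
n(M) deposited = 171 / 117.5 = 1.455 mol.
Electrons per atom = n(e⁻)/n(M) = 2.912 / 1.455 = 2.00 ≈ 2, so the ion is M²⁺.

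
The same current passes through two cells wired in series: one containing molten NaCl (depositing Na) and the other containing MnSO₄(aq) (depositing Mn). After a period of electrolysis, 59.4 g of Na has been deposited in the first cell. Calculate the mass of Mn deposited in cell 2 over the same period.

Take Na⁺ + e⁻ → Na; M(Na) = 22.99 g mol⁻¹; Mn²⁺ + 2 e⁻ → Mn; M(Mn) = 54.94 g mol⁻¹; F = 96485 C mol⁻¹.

n(Na) = 59.4 / 22.99 = 2.584 mol.
Since Na⁺ + e⁻ → Na, n(e⁻) passed = 1 × 2.584 = 2.584 mol.
Cells in series carry the same charge, so the same 2.584 mol of electrons passes through cell 2.
Mn²⁺ + 2 e⁻ → Mn, so n(Mn) = 2.584 / 2 = 1.292 mol.
m(Mn) = 1.292 × 54.94 = 71.0 g.

71.0 g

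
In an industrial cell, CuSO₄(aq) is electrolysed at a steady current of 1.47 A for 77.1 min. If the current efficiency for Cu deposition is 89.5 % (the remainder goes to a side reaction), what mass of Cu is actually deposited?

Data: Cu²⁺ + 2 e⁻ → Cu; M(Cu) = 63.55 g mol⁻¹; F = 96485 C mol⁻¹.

Q = I·t = 1.470 × 4626.0 = 6800 C.
n(e⁻) = 6800/96485 = 0.07048 mol; theoretically n(Cu) = 0.07048/2 = 0.03524 mol, m_theo = 2.239 g.
At 89.5 % efficiency, m_actual = 0.895 × 2.239 = 2.00 g.

2.00 g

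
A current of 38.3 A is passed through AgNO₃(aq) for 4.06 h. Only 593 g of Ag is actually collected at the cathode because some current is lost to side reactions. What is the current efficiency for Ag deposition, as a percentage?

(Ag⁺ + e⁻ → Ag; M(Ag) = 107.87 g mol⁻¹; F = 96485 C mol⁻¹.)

94.8 %

Q = I·t = 38.30 × 14616 = 559800 C; n(e⁻) = 559800/96485 = 5.802 mol.
Theoretical n(Ag) = n(e⁻)/1 = 5.802 mol, i.e. m_theo = 5.802 × 107.87 = 625.8 g.
Efficiency = m_actual / m_theo = 593 / 625.8 = 94.8 %.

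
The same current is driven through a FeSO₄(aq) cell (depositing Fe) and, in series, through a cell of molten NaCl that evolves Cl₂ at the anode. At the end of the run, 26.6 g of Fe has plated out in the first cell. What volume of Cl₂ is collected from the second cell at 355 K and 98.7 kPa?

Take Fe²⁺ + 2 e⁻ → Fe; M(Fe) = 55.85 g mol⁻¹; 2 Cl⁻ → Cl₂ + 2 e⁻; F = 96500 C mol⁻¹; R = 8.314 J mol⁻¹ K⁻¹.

n(Fe) = 26.6 / 55.85 = 0.4763 mol, so n(e⁻) = 2 × 0.4763 = 0.9526 mol.
The cells are in series, so the same 0.9526 mol of electrons passes through the second cell.
2 Cl⁻ → Cl₂ + 2 e⁻ — 2 mol e⁻ per mol Cl₂, so n(Cl₂) = 0.9526/2 = 0.4763 mol.
V = nRT/P = (0.4763 × 8.314 × 355) / (98.7 × 10³) = 0.0142 m³ = 14.2 L.

14.2 L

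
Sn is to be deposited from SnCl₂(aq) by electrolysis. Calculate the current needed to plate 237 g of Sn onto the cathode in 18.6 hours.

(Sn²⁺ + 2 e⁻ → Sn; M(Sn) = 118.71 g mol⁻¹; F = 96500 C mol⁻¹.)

5.75 A

n(Sn) = 237 / 118.71 = 1.996 mol.
n(e⁻) = 2 × 1.996 = 3.993 mol.
Q = n(e⁻)·F = 3.993 × 96500 = 385300 C.
I = Q/t = 385300 / 66960 s = 5.75 A.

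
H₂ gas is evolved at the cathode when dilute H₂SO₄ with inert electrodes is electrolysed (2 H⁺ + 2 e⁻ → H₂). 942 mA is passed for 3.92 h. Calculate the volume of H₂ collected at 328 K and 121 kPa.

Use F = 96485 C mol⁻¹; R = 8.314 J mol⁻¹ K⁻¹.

1.55 L

Q = I·t = 0.9420 A × 14112 s = 13290 C.
n(e⁻) = Q/F = 13290 / 96485 = 0.1378 mol.
2 electrons are transferred per H₂ molecule, so n(H₂) = 0.1378 / 2 = 0.06889 mol.
V = nRT/P = (0.06889 × 8.314 × 328) / (121 × 10³ Pa) = 0.00155 m³ = 1.55 L.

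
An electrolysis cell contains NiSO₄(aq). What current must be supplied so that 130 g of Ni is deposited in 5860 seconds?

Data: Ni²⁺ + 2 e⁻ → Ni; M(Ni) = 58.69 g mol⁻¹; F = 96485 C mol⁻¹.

72.9 A

n(Ni) = 130 / 58.69 = 2.215 mol.
n(e⁻) = 2 × 2.215 = 4.430 mol.
Q = n(e⁻)·F = 4.430 × 96485 = 427400 C.
I = Q/t = 427400 / 5860.0 s = 72.9 A.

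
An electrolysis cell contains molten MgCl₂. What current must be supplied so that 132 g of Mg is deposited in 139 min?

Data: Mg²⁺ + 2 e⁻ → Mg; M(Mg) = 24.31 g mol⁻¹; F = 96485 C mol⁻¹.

126 A

n(Mg) = 132 / 24.31 = 5.430 mol.
n(e⁻) = 2 × 5.430 = 10.86 mol.
Q = n(e⁻)·F = 10.86 × 96485 = 1048000 C.
I = Q/t = 1048000 / 8340.0 s = 126 A.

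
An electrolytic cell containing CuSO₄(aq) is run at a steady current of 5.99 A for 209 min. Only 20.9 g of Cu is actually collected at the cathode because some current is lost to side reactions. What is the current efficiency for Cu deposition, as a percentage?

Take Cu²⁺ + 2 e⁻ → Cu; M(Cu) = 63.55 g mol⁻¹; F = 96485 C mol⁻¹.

Q = I·t = 5.990 × 12540 = 75110 C; n(e⁻) = 75110/96485 = 0.7785 mol.
Theoretical n(Cu) = n(e⁻)/2 = 0.3893 mol, i.e. m_theo = 0.3893 × 63.55 = 24.74 g.
Efficiency = m_actual / m_theo = 20.9 / 24.74 = 84.5 %.

84.5 %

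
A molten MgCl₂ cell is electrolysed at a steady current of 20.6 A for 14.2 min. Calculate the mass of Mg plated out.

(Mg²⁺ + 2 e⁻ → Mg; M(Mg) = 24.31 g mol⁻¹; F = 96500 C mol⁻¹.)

2.21 g

Q = I·t = 20.60 A × 852.00 s = 17550 C.
n(e⁻) = Q/F = 17550 / 96500 = 0.1819 mol.
Mg²⁺ + 2 e⁻ → Mg, so n(Mg) = n(e⁻)/2 = 0.09094 mol.
m = n·M = 0.09094 × 24.31 = 2.21 g.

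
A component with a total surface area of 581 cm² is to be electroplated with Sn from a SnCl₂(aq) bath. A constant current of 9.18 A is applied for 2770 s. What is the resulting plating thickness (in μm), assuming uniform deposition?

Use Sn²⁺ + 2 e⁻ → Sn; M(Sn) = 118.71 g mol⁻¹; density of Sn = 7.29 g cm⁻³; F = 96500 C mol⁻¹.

36.9 μm

Q = I·t = 9.180 × 2770.0 = 25430 C; n(e⁻) = 0.2635 mol.
n(Sn) = n(e⁻)/2 = 0.1318 mol, so m = 0.1318 × 118.71 = 15.64 g.
Volume = m/ρ = 15.64 / 7.29 = 2.145 cm³.
Thickness = V/A = 2.145 / 581 = 0.00369 cm = 36.9 μm.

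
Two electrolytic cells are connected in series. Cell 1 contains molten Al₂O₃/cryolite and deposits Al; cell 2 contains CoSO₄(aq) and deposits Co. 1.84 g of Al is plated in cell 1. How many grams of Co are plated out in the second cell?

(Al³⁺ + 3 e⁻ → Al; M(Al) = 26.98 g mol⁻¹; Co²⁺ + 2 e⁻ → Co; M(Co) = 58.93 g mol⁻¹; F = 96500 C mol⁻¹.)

6.03 g

n(Al) = 1.84 / 26.98 = 0.06820 mol.
Since Al³⁺ + 3 e⁻ → Al, n(e⁻) passed = 3 × 0.06820 = 0.2046 mol.
Cells in series carry the same charge, so the same 0.2046 mol of electrons passes through cell 2.
Co²⁺ + 2 e⁻ → Co, so n(Co) = 0.2046 / 2 = 0.1023 mol.
m(Co) = 0.1023 × 58.93 = 6.03 g.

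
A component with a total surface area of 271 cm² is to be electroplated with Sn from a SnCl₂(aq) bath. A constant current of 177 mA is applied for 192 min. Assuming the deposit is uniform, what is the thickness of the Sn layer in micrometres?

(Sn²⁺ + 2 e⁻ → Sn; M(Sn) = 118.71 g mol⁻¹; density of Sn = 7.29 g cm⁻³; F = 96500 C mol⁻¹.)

Q = I·t = 0.1770 × 11520 = 2039 C; n(e⁻) = 0.02113 mol.
n(Sn) = n(e⁻)/2 = 0.01056 mol, so m = 0.01056 × 118.71 = 1.254 g.
Volume = m/ρ = 1.254 / 7.29 = 0.1720 cm³.
Thickness = V/A = 0.1720 / 271 = 6.35 × 10⁻⁴ cm = 6.35 μm.

6.35 μm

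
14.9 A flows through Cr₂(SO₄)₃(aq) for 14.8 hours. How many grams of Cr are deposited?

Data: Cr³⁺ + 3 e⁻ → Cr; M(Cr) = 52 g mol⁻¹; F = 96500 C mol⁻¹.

143 g

Q = I·t = 14.90 A × 53280 s = 793900 C.
n(e⁻) = Q/F = 793900 / 96500 = 8.227 mol.
Cr³⁺ + 3 e⁻ → Cr, so n(Cr) = n(e⁻)/3 = 2.742 mol.
m = n·M = 2.742 × 52 = 143 g.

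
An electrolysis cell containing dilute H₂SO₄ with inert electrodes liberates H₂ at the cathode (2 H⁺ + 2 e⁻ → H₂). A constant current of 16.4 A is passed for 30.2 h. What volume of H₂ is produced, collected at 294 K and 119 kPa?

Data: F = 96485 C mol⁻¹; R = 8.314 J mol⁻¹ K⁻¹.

Q = I·t = 16.40 A × 108720 s = 1783000 C.
n(e⁻) = Q/F = 1783000 / 96485 = 18.48 mol.
2 electrons are transferred per H₂ molecule, so n(H₂) = 18.48 / 2 = 9.240 mol.
V = nRT/P = (9.240 × 8.314 × 294) / (119 × 10³ Pa) = 0.190 m³ = 190 L.

190 L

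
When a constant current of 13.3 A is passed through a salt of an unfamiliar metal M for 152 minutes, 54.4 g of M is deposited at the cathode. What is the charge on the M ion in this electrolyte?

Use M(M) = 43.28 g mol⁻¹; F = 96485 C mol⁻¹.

Q = I·t = 13.30 A × 9120.0 s = 121300 C, so n(e⁻) = 121300/96485 = 1.257 mol.
n(M) deposited = 54.4 / 43.28 = 1.257 mol.
Electrons per atom = n(e⁻)/n(M) = 1.257 / 1.257 = 1.00 ≈ 1, so the ion is M⁺.

+1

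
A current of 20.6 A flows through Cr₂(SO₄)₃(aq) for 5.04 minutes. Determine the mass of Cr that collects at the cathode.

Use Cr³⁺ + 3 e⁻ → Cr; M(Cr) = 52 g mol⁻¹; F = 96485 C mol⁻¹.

Q = I·t = 20.60 A × 302.40 s = 6229 C.
n(e⁻) = Q/F = 6229 / 96485 = 0.06456 mol.
Cr³⁺ + 3 e⁻ → Cr, so n(Cr) = n(e⁻)/3 = 0.02152 mol.
m = n·M = 0.02152 × 52 = 1.12 g.

1.12 g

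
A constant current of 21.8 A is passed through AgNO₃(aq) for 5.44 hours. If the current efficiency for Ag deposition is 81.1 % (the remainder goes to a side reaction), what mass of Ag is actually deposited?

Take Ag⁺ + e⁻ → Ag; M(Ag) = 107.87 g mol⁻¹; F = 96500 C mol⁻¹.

387 g

Q = I·t = 21.80 × 19584 = 426900 C.
n(e⁻) = 426900/96500 = 4.424 mol; theoretically n(Ag) = 4.424/1 = 4.424 mol, m_theo = 477.2 g.
At 81.1 % efficiency, m_actual = 0.811 × 477.2 = 387 g.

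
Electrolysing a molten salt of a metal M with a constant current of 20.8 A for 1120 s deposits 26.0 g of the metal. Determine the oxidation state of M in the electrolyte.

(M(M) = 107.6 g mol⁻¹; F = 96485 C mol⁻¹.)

+1

Q = I·t = 20.80 A × 1120.0 s = 23300 C, so n(e⁻) = 23300/96485 = 0.2414 mol.
n(M) deposited = 26.0 / 107.6 = 0.2416 mol.
Electrons per atom = n(e⁻)/n(M) = 0.2414 / 0.2416 = 0.999 ≈ 1, so the ion is M⁺.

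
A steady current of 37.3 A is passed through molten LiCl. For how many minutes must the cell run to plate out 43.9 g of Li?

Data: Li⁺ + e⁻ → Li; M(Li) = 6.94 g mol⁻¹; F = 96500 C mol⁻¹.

n(Li) = m/M = 43.9 / 6.94 = 6.326 mol.
Each Li atom requires 1 electron, so n(e⁻) = 1 × 6.326 = 6.326 mol.
Q = n(e⁻)·F = 6.326 × 96500 = 610400 C.
t = Q/I = 610400 / 37.30 A = 16370 s = 273 min.

273 min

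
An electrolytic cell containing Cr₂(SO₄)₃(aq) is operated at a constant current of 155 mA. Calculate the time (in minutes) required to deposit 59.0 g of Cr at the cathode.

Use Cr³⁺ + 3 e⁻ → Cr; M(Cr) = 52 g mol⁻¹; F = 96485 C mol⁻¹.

n(Cr) = m/M = 59.0 / 52 = 1.135 mol.
Each Cr atom requires 3 electrons, so n(e⁻) = 3 × 1.135 = 3.404 mol.
Q = n(e⁻)·F = 3.404 × 96485 = 328400 C.
t = Q/I = 328400 / 0.1550 A = 2119000 s = 35300 min.

35300 min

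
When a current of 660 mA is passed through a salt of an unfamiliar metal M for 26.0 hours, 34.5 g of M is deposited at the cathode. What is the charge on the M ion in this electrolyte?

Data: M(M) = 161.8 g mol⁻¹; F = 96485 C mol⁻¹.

+3

Q = I·t = 0.6600 A × 93600 s = 61780 C, so n(e⁻) = 61780/96485 = 0.6403 mol.
n(M) deposited = 34.5 / 161.8 = 0.2132 mol.
Electrons per atom = n(e⁻)/n(M) = 0.6403 / 0.2132 = 3.00 ≈ 3, so the ion is M³⁺.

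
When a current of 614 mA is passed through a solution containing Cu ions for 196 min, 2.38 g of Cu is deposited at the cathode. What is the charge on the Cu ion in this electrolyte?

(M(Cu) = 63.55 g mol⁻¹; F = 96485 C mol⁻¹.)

+2

Q = I·t = 0.6140 A × 11760 s = 7221 C, so n(e⁻) = 7221/96485 = 0.07484 mol.
n(Cu) deposited = 2.38 / 63.55 = 0.03745 mol.
Electrons per atom = n(e⁻)/n(Cu) = 0.07484 / 0.03745 = 2.00 ≈ 2, so the ion is Cu²⁺.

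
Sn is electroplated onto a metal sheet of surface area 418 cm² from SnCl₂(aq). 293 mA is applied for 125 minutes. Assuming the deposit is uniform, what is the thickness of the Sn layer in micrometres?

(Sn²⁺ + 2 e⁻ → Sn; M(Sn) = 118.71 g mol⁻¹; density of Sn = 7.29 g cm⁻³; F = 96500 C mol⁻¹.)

Q = I·t = 0.2930 × 7500.0 = 2198 C; n(e⁻) = 0.02277 mol.
n(Sn) = n(e⁻)/2 = 0.01139 mol, so m = 0.01139 × 118.71 = 1.352 g.
Volume = m/ρ = 1.352 / 7.29 = 0.1854 cm³.
Thickness = V/A = 0.1854 / 418 = 4.44 × 10⁻⁴ cm = 4.44 μm.

4.44 μm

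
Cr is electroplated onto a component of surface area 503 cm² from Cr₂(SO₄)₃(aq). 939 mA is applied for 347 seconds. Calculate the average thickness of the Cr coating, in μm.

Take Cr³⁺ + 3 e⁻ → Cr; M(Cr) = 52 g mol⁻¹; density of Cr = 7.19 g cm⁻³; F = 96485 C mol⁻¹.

0.162 μm

Q = I·t = 0.9390 × 347.00 = 325.8 C; n(e⁻) = 0.003377 mol.
n(Cr) = n(e⁻)/3 = 0.001126 mol, so m = 0.001126 × 52 = 0.05854 g.
Volume = m/ρ = 0.05854 / 7.19 = 0.008141 cm³.
Thickness = V/A = 0.008141 / 503 = 1.62 × 10⁻⁵ cm = 0.162 μm.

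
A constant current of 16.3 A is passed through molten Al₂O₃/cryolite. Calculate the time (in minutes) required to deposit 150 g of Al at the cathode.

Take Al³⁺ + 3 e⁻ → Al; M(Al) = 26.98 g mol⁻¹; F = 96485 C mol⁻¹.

1650 min

n(Al) = m/M = 150 / 26.98 = 5.560 mol.
Each Al atom requires 3 electrons, so n(e⁻) = 3 × 5.560 = 16.68 mol.
Q = n(e⁻)·F = 16.68 × 96485 = 1609000 C.
t = Q/I = 1609000 / 16.30 A = 98730 s = 1650 min.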